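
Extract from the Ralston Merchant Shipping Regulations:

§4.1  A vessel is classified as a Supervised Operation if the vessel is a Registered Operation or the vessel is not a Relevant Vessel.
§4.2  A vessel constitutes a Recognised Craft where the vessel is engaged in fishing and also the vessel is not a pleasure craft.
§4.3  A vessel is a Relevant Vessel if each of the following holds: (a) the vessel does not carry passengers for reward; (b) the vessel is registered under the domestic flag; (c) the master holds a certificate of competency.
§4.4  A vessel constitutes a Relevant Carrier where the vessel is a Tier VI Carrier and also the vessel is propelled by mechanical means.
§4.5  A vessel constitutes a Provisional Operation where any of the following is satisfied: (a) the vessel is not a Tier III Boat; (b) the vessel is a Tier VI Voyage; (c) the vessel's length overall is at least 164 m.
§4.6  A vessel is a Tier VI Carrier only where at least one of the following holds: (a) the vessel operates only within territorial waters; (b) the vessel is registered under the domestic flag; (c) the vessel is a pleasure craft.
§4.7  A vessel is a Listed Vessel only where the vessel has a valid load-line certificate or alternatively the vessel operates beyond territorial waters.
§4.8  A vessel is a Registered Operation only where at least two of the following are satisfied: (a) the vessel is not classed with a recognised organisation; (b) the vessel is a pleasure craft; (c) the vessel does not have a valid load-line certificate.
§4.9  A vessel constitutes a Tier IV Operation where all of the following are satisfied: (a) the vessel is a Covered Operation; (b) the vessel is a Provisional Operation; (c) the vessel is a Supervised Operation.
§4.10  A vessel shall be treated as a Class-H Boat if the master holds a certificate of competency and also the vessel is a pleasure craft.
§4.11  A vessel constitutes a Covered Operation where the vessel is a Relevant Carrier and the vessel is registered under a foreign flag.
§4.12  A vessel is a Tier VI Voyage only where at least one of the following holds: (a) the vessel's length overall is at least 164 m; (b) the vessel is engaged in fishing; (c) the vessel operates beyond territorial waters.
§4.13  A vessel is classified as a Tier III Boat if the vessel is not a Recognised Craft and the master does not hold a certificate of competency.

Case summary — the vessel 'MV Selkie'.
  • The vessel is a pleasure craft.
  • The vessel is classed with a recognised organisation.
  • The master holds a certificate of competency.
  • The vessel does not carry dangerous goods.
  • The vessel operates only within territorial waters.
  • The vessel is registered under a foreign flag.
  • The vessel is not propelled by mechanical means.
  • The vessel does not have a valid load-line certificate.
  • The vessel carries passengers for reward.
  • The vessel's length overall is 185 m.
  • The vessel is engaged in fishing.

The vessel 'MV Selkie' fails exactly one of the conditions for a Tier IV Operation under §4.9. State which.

§4.6 — Tier VI Carrier: [the vessel operates only within territorial waters? yes] OR [the vessel is registered under the domestic flag? no] OR [the vessel is a pleasure craft? yes] → satisfied.
§4.4 — Relevant Carrier: [Tier VI Carrier (§4.6)? yes] AND [the vessel is propelled by mechanical means? no] → not satisfied.
§4.11 — Covered Operation: [Relevant Carrier (§4.4)? no] AND [the vessel is registered under a foreign flag? yes] → not satisfied.
§4.2 — Recognised Craft: [the vessel is engaged in fishing? yes] AND [the vessel is not a pleasure craft? no] → not satisfied.
§4.13 — Tier III Boat: [not a Recognised Craft (§4.2)? yes] AND [the master does not hold a certificate of competency? no] → not satisfied.
§4.12 — Tier VI Voyage: [vessel's length overall: 185 m ≥ 164 m? yes] OR [the vessel is engaged in fishing? yes] OR [the vessel operates beyond territorial waters? no] → satisfied.
§4.5 — Provisional Operation: [not a Tier III Boat (§4.13)? yes] OR [Tier VI Voyage (§4.12)? yes] OR [vessel's length overall: 185 m ≥ 164 m? yes] → satisfied.
§4.8 — Registered Operation: the vessel is not classed with a recognised organisation? no; the vessel is a pleasure craft? yes; the vessel does not have a valid load-line certificate? yes — 2 of 3 hold (need ≥2) → satisfied.
§4.3 — Relevant Vessel: [the vessel does not carry passengers for reward? no] AND [the vessel is registered under the domestic flag? no] AND [the master holds a certificate of competency? yes] → not satisfied.
§4.1 — Supervised Operation: [Registered Operation (§4.8)? yes] OR [not a Relevant Vessel (§4.3)? yes] → satisfied.
§4.9 — Tier IV Operation: [Covered Operation (§4.11)? no] AND [Provisional Operation (§4.5)? yes] AND [Supervised Operation (§4.1)? yes] → not satisfied.

Covered Operation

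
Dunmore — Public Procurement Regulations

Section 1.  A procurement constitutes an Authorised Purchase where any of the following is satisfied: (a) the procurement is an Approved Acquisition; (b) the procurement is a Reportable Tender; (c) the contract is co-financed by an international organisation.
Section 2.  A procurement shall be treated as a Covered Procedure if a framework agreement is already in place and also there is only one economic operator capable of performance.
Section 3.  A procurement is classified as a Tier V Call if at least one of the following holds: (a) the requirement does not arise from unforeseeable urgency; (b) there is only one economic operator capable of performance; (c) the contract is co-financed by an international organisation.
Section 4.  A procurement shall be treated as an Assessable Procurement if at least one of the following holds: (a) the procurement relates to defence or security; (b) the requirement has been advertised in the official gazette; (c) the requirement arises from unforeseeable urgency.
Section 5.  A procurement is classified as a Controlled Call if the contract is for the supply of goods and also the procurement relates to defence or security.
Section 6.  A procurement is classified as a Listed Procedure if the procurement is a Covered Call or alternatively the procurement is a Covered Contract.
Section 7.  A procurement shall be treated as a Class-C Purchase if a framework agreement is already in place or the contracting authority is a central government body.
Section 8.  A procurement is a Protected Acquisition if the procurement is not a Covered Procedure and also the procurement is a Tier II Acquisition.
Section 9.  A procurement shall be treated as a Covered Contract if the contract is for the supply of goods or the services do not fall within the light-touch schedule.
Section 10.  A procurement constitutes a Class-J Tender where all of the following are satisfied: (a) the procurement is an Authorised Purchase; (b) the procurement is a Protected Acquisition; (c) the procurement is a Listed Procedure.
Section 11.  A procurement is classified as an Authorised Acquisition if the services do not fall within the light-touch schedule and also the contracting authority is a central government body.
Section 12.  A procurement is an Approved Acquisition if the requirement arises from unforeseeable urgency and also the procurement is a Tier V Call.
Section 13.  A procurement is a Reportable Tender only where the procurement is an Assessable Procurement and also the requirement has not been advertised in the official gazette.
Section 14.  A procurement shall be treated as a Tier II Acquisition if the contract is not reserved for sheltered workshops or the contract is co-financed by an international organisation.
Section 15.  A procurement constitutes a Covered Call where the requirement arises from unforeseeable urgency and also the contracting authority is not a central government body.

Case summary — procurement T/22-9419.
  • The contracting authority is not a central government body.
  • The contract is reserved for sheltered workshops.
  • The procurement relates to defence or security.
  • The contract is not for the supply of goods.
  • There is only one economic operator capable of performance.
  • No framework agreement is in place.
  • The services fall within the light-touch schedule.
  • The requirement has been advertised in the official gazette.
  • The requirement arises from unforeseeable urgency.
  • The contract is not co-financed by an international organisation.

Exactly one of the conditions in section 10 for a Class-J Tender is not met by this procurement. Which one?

Under section 3: the requirement does not arise from unforeseeable urgency? no; or there is only one economic operator capable of performance? yes; or the contract is co-financed by an international organisation? no. So the procurement is a Tier V Call.
Under section 12: the requirement arises from unforeseeable urgency? yes; and Tier V Call (section 3)? yes. So the procurement is an Approved Acquisition.
Under section 4: the procurement relates to defence or security? yes; or the requirement has been advertised in the official gazette? yes; or the requirement arises from unforeseeable urgency? yes. So the procurement is an Assessable Procurement.
Under section 13: Assessable Procurement (section 4)? yes; and the requirement has not been advertised in the official gazette? no. So the procurement is not a Reportable Tender.
Under section 1: Approved Acquisition (section 12)? yes; or Reportable Tender (section 13)? no; or the contract is co-financed by an international organisation? no. So the procurement is an Authorised Purchase.
Under section 2: a framework agreement is already in place? no; and there is only one economic operator capable of performance? yes. So the procurement is not a Covered Procedure.
Under section 14: the contract is not reserved for sheltered workshops? no; or the contract is co-financed by an international organisation? no. So the procurement is not a Tier II Acquisition.
Under section 8: not a Covered Procedure (section 2)? yes; and Tier II Acquisition (section 14)? no. So the procurement is not a Protected Acquisition.
Under section 15: the requirement arises from unforeseeable urgency? yes; and the contracting authority is not a central government body? yes. So the procurement is a Covered Call.
Under section 9: the contract is for the supply of goods? no; or the services do not fall within the light-touch schedule? no. So the procurement is not a Covered Contract.
Under section 6: Covered Call (section 15)? yes; or Covered Contract (section 9)? no. So the procurement is a Listed Procedure.
Under section 10: Authorised Purchase (section 1)? yes; and Protected Acquisition (section 8)? no; and Listed Procedure (section 6)? yes. So the procurement is not a Class-J Tender.

Protected Acquisition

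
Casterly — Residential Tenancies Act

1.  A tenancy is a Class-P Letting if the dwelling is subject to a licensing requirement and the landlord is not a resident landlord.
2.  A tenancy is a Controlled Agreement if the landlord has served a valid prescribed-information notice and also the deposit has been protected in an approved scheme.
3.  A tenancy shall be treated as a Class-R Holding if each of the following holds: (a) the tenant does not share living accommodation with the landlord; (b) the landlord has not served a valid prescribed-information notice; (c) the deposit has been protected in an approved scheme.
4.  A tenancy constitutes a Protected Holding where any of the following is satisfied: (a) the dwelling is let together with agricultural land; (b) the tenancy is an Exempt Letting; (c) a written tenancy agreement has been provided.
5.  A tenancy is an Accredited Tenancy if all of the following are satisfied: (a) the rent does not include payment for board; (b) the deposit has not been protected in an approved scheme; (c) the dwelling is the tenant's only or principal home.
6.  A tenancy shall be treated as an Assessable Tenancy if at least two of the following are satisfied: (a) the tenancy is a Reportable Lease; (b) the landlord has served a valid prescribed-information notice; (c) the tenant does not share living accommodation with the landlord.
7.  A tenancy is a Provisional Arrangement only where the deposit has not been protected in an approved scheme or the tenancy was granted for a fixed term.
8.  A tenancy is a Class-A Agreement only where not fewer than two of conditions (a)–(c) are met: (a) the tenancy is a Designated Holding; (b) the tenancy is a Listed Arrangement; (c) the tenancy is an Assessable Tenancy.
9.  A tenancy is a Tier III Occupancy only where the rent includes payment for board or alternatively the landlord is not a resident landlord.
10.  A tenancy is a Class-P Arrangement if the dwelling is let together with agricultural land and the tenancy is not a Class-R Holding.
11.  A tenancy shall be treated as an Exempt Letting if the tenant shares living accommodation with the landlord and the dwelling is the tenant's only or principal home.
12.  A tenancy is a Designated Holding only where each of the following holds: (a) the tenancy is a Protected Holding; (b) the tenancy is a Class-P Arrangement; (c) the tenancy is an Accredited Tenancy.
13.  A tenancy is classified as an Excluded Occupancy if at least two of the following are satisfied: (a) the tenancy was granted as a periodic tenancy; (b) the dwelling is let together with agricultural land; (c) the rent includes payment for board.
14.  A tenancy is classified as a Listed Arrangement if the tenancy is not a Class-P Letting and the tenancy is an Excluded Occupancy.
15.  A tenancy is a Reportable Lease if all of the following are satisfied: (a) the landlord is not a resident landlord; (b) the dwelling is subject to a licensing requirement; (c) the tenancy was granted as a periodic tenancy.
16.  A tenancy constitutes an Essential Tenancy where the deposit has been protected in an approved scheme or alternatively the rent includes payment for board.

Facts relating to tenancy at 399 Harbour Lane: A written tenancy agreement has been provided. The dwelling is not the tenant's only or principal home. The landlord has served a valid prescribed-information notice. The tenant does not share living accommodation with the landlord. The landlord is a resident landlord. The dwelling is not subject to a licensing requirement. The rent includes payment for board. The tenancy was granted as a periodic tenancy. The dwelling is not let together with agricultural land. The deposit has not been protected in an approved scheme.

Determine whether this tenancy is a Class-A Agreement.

paragraph 11 — Exempt Letting: [the tenant shares living accommodation with the landlord? no] AND [the dwelling is the tenant's only or principal home? no] → not satisfied.
paragraph 4 — Protected Holding: [the dwelling is let together with agricultural land? no] OR [Exempt Letting (paragraph 11)? no] OR [a written tenancy agreement has been provided? yes] → satisfied.
paragraph 3 — Class-R Holding: [the tenant does not share living accommodation with the landlord? yes] AND [the landlord has not served a valid prescribed-information notice? no] AND [the deposit has been protected in an approved scheme? no] → not satisfied.
paragraph 10 — Class-P Arrangement: [the dwelling is let together with agricultural land? no] AND [not a Class-R Holding (paragraph 3)? yes] → not satisfied.
paragraph 5 — Accredited Tenancy: [the rent does not include payment for board? no] AND [the deposit has not been protected in an approved scheme? yes] AND [the dwelling is the tenant's only or principal home? no] → not satisfied.
paragraph 12 — Designated Holding: [Protected Holding (paragraph 4)? yes] AND [Class-P Arrangement (paragraph 10)? no] AND [Accredited Tenancy (paragraph 5)? no] → not satisfied.
paragraph 1 — Class-P Letting: [the dwelling is subject to a licensing requirement? no] AND [the landlord is not a resident landlord? no] → not satisfied.
paragraph 13 — Excluded Occupancy: the tenancy was granted as a periodic tenancy? yes; the dwelling is let together with agricultural land? no; the rent includes payment for board? yes — 2 of 3 hold (need ≥2) → satisfied.
paragraph 14 — Listed Arrangement: [not a Class-P Letting (paragraph 1)? yes] AND [Excluded Occupancy (paragraph 13)? yes] → satisfied.
paragraph 15 — Reportable Lease: [the landlord is not a resident landlord? no] AND [the dwelling is subject to a licensing requirement? no] AND [the tenancy was granted as a periodic tenancy? yes] → not satisfied.
paragraph 6 — Assessable Tenancy: Reportable Lease (paragraph 15)? no; the landlord has served a valid prescribed-information notice? yes; the tenant does not share living accommodation with the landlord? yes — 2 of 3 hold (need ≥2) → satisfied.
paragraph 8 — Class-A Agreement: Designated Holding (paragraph 12)? no; Listed Arrangement (paragraph 14)? yes; Assessable Tenancy (paragraph 6)? yes — 2 of 3 hold (need ≥2) → satisfied.

Yes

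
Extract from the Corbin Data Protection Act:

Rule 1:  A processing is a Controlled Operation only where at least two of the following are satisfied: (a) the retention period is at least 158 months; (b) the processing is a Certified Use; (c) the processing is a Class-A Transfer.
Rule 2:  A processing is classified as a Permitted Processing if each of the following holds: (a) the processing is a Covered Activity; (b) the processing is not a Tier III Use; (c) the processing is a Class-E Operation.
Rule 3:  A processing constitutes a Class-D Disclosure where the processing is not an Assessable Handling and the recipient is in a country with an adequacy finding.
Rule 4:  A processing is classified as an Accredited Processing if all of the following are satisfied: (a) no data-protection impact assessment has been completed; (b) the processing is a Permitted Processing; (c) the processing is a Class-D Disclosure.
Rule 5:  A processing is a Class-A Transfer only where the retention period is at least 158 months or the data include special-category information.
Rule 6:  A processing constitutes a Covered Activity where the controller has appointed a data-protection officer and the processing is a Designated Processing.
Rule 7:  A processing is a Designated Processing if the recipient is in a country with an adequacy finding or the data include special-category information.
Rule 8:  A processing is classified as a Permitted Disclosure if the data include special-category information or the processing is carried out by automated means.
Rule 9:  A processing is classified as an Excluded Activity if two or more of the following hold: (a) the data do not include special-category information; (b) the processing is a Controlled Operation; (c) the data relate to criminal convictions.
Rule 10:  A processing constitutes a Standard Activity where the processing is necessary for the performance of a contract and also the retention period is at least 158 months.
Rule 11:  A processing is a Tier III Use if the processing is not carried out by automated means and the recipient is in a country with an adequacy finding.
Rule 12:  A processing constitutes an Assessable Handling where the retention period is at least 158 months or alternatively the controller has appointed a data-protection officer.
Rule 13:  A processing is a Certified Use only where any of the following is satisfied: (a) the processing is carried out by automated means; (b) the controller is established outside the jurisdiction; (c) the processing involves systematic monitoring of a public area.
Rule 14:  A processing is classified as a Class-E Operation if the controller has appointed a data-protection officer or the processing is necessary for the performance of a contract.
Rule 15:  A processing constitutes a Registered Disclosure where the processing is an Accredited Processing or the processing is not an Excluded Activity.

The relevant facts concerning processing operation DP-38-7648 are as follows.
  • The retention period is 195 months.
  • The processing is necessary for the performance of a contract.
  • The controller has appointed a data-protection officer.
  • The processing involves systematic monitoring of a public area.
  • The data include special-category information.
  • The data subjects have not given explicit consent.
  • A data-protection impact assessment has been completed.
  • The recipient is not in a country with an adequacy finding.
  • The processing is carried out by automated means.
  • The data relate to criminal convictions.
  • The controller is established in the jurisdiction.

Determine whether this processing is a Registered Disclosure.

rule 7 — Designated Processing: [the recipient is in a country with an adequacy finding? no] OR [the data include special-category information? yes] → satisfied.
rule 6 — Covered Activity: [the controller has appointed a data-protection officer? yes] AND [Designated Processing (rule 7)? yes] → satisfied.
rule 11 — Tier III Use: [the processing is not carried out by automated means? no] AND [the recipient is in a country with an adequacy finding? no] → not satisfied.
rule 14 — Class-E Operation: [the controller has appointed a data-protection officer? yes] OR [the processing is necessary for the performance of a contract? yes] → satisfied.
rule 2 — Permitted Processing: [Covered Activity (rule 6)? yes] AND [not a Tier III Use (rule 11)? yes] AND [Class-E Operation (rule 14)? yes] → satisfied.
rule 12 — Assessable Handling: [retention period: 195 months ≥ 158 months? yes] OR [the controller has appointed a data-protection officer? yes] → satisfied.
rule 3 — Class-D Disclosure: [not an Assessable Handling (rule 12)? no] AND [the recipient is in a country with an adequacy finding? no] → not satisfied.
rule 4 — Accredited Processing: [no data-protection impact assessment has been completed? no] AND [Permitted Processing (rule 2)? yes] AND [Class-D Disclosure (rule 3)? no] → not satisfied.
rule 13 — Certified Use: [the processing is carried out by automated means? yes] OR [the controller is established outside the jurisdiction? no] OR [the processing involves systematic monitoring of a public area? yes] → satisfied.
rule 5 — Class-A Transfer: [retention period: 195 months ≥ 158 months? yes] OR [the data include special-category information? yes] → satisfied.
rule 1 — Controlled Operation: retention period: 195 months ≥ 158 months? yes; Certified Use (rule 13)? yes; Class-A Transfer (rule 5)? yes — 3 of 3 hold (need ≥2) → satisfied.
rule 9 — Excluded Activity: the data do not include special-category information? no; Controlled Operation (rule 1)? yes; the data relate to criminal convictions? yes — 2 of 3 hold (need ≥2) → satisfied.
rule 15 — Registered Disclosure: [Accredited Processing (rule 4)? no] OR [not an Excluded Activity (rule 9)? no] → not satisfied.

No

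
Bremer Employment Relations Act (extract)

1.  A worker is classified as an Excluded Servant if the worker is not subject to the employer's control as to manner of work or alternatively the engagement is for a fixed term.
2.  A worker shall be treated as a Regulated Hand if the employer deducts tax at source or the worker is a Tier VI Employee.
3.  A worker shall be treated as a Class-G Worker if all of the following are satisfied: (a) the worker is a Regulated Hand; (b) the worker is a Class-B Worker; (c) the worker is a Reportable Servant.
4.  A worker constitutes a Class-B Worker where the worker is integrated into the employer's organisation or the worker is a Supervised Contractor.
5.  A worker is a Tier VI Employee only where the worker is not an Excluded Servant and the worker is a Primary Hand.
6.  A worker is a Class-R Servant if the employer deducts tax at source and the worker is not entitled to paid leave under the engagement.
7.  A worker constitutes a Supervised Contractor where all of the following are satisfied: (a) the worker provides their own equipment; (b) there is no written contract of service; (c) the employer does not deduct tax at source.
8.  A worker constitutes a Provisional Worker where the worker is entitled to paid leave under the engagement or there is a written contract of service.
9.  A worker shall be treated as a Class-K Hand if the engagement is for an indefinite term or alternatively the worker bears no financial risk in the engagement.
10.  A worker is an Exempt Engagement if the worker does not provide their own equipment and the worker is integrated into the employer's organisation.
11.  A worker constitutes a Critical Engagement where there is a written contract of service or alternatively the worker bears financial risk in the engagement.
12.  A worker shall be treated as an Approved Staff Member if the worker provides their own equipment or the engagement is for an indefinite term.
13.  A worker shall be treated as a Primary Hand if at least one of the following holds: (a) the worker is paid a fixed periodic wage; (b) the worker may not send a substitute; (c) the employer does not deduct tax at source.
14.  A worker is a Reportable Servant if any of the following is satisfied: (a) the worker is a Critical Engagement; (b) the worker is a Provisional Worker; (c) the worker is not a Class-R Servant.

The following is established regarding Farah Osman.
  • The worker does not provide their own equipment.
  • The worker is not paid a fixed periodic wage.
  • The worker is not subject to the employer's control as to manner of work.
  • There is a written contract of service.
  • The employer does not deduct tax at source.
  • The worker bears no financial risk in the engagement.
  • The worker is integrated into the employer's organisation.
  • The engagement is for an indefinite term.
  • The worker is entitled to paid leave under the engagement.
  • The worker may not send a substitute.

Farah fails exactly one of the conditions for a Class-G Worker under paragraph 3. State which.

Regulated Hand

Under paragraph 1: the worker is not subject to the employer's control as to manner of work? yes; or the engagement is for a fixed term? no. So the worker is an Excluded Servant.
Under paragraph 13: the worker is paid a fixed periodic wage? no; or the worker may not send a substitute? yes; or the employer does not deduct tax at source? yes. So the worker is a Primary Hand.
Under paragraph 5: not an Excluded Servant (paragraph 1)? no; and Primary Hand (paragraph 13)? yes. So the worker is not a Tier VI Employee.
Under paragraph 2: the employer deducts tax at source? no; or Tier VI Employee (paragraph 5)? no. So the worker is not a Regulated Hand.
Under paragraph 7: the worker provides their own equipment? no; and there is no written contract of service? no; and the employer does not deduct tax at source? yes. So the worker is not a Supervised Contractor.
Under paragraph 4: the worker is integrated into the employer's organisation? yes; or Supervised Contractor (paragraph 7)? no. So the worker is a Class-B Worker.
Under paragraph 11: there is a written contract of service? yes; or the worker bears financial risk in the engagement? no. So the worker is a Critical Engagement.
Under paragraph 8: the worker is entitled to paid leave under the engagement? yes; or there is a written contract of service? yes. So the worker is a Provisional Worker.
Under paragraph 6: the employer deducts tax at source? no; and the worker is not entitled to paid leave under the engagement? no. So the worker is not a Class-R Servant.
Under paragraph 14: Critical Engagement (paragraph 11)? yes; or Provisional Worker (paragraph 8)? yes; or not a Class-R Servant (paragraph 6)? yes. So the worker is a Reportable Servant.
Under paragraph 3: Regulated Hand (paragraph 2)? no; and Class-B Worker (paragraph 4)? yes; and Reportable Servant (paragraph 14)? yes. So the worker is not a Class-G Worker.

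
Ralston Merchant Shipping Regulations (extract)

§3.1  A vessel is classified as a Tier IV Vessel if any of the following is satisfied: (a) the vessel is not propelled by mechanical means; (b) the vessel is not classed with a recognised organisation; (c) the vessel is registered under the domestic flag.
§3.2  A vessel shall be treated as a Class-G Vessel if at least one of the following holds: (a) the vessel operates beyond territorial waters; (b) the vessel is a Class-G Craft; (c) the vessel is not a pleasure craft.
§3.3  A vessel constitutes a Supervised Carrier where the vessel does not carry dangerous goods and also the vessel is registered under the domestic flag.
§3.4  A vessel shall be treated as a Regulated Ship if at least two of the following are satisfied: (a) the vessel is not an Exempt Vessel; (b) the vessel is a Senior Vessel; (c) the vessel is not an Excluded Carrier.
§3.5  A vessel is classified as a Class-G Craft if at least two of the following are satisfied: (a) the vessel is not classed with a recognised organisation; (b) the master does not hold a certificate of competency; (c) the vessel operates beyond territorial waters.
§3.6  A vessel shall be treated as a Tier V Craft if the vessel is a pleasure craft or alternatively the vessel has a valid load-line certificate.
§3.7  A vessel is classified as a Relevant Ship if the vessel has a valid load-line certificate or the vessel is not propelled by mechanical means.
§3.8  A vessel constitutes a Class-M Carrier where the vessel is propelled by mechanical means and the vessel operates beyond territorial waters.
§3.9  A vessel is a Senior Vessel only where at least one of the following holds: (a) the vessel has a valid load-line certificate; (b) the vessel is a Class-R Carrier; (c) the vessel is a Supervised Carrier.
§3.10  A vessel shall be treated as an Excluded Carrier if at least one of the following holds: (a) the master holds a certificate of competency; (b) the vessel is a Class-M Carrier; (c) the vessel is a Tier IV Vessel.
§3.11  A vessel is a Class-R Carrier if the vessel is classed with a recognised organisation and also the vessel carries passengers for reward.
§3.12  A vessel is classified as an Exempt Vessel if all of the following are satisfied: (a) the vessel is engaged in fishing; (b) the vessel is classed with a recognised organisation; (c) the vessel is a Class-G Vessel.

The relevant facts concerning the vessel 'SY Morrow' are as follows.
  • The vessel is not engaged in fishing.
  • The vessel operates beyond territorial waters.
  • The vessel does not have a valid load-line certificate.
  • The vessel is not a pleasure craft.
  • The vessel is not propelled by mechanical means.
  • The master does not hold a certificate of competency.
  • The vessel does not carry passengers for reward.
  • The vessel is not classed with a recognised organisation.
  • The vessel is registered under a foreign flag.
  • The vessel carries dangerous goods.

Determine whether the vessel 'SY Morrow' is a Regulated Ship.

Under §3.5: the vessel is not classed with a recognised organisation? yes; the master does not hold a certificate of competency? yes; the vessel operates beyond territorial waters? yes — 3 of 3 hold (need ≥2) → satisfied.
Under §3.2: the vessel operates beyond territorial waters? yes; or Class-G Craft (§3.5)? yes; or the vessel is not a pleasure craft? yes. So the vessel is a Class-G Vessel.
Under §3.12: the vessel is engaged in fishing? no; and the vessel is classed with a recognised organisation? no; and Class-G Vessel (§3.2)? yes. So the vessel is not an Exempt Vessel.
Under §3.11: the vessel is classed with a recognised organisation? no; and the vessel carries passengers for reward? no. So the vessel is not a Class-R Carrier.
Under §3.3: the vessel does not carry dangerous goods? no; and the vessel is registered under the domestic flag? no. So the vessel is not a Supervised Carrier.
Under §3.9: the vessel has a valid load-line certificate? no; or Class-R Carrier (§3.11)? no; or Supervised Carrier (§3.3)? no. So the vessel is not a Senior Vessel.
Under §3.8: the vessel is propelled by mechanical means? no; and the vessel operates beyond territorial waters? yes. So the vessel is not a Class-M Carrier.
Under §3.1: the vessel is not propelled by mechanical means? yes; or the vessel is not classed with a recognised organisation? yes; or the vessel is registered under the domestic flag? no. So the vessel is a Tier IV Vessel.
Under §3.10: the master holds a certificate of competency? no; or Class-M Carrier (§3.8)? no; or Tier IV Vessel (§3.1)? yes. So the vessel is an Excluded Carrier.
Under §3.4: not an Exempt Vessel (§3.12)? yes; Senior Vessel (§3.9)? no; not an Excluded Carrier (§3.10)? no — 1 of 3 hold (need ≥2) → not satisfied.

No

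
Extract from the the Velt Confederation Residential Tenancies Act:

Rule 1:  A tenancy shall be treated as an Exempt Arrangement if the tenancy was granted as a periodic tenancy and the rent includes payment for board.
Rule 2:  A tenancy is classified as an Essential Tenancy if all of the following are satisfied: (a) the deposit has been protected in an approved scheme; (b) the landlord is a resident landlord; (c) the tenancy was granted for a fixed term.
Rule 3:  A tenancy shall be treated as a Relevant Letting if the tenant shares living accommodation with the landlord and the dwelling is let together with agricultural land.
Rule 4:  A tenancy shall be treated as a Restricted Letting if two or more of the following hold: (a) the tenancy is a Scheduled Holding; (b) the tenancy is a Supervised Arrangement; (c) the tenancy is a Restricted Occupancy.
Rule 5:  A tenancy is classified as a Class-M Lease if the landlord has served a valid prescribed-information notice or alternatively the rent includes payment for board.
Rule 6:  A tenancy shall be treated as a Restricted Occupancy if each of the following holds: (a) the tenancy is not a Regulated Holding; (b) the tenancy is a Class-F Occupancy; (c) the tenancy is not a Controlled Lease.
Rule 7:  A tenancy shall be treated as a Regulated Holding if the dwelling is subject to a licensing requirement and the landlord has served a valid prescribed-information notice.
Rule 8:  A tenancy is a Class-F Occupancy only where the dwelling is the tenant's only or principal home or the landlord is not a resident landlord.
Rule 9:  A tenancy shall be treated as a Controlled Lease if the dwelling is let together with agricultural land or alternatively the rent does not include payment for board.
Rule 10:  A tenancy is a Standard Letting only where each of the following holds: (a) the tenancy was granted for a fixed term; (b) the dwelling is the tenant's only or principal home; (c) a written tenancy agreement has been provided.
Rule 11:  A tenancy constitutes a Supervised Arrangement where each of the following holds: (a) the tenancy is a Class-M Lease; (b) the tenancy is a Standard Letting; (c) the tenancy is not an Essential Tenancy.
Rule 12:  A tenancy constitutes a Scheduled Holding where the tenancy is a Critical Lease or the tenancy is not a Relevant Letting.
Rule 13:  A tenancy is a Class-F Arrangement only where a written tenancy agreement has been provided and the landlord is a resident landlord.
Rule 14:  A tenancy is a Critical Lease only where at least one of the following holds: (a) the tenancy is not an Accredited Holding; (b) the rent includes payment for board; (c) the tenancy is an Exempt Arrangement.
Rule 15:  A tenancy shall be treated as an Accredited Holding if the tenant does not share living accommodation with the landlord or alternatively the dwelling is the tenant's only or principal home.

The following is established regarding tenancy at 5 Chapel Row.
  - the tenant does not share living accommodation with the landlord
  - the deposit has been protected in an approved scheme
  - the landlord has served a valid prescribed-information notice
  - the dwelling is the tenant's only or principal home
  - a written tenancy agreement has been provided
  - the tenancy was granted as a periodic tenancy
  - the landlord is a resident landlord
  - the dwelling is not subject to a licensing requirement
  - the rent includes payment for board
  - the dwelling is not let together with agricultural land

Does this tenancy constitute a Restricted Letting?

Yes

Under rule 15: the tenant does not share living accommodation with the landlord? yes; or the dwelling is the tenant's only or principal home? yes. So the tenancy is an Accredited Holding.
Under rule 1: the tenancy was granted as a periodic tenancy? yes; and the rent includes payment for board? yes. So the tenancy is an Exempt Arrangement.
Under rule 14: not an Accredited Holding (rule 15)? no; or the rent includes payment for board? yes; or Exempt Arrangement (rule 1)? yes. So the tenancy is a Critical Lease.
Under rule 3: the tenant shares living accommodation with the landlord? no; and the dwelling is let together with agricultural land? no. So the tenancy is not a Relevant Letting.
Under rule 12: Critical Lease (rule 14)? yes; or not a Relevant Letting (rule 3)? yes. So the tenancy is a Scheduled Holding.
Under rule 5: the landlord has served a valid prescribed-information notice? yes; or the rent includes payment for board? yes. So the tenancy is a Class-M Lease.
Under rule 10: the tenancy was granted for a fixed term? no; and the dwelling is the tenant's only or principal home? yes; and a written tenancy agreement has been provided? yes. So the tenancy is not a Standard Letting.
Under rule 2: the deposit has been protected in an approved scheme? yes; and the landlord is a resident landlord? yes; and the tenancy was granted for a fixed term? no. So the tenancy is not an Essential Tenancy.
Under rule 11: Class-M Lease (rule 5)? yes; and Standard Letting (rule 10)? no; and not an Essential Tenancy (rule 2)? yes. So the tenancy is not a Supervised Arrangement.
Under rule 7: the dwelling is subject to a licensing requirement? no; and the landlord has served a valid prescribed-information notice? yes. So the tenancy is not a Regulated Holding.
Under rule 8: the dwelling is the tenant's only or principal home? yes; or the landlord is not a resident landlord? no. So the tenancy is a Class-F Occupancy.
Under rule 9: the dwelling is let together with agricultural land? no; or the rent does not include payment for board? no. So the tenancy is not a Controlled Lease.
Under rule 6: not a Regulated Holding (rule 7)? yes; and Class-F Occupancy (rule 8)? yes; and not a Controlled Lease (rule 9)? yes. So the tenancy is a Restricted Occupancy.
Under rule 4: Scheduled Holding (rule 12)? yes; Supervised Arrangement (rule 11)? no; Restricted Occupancy (rule 6)? yes — 2 of 3 hold (need ≥2) → satisfied.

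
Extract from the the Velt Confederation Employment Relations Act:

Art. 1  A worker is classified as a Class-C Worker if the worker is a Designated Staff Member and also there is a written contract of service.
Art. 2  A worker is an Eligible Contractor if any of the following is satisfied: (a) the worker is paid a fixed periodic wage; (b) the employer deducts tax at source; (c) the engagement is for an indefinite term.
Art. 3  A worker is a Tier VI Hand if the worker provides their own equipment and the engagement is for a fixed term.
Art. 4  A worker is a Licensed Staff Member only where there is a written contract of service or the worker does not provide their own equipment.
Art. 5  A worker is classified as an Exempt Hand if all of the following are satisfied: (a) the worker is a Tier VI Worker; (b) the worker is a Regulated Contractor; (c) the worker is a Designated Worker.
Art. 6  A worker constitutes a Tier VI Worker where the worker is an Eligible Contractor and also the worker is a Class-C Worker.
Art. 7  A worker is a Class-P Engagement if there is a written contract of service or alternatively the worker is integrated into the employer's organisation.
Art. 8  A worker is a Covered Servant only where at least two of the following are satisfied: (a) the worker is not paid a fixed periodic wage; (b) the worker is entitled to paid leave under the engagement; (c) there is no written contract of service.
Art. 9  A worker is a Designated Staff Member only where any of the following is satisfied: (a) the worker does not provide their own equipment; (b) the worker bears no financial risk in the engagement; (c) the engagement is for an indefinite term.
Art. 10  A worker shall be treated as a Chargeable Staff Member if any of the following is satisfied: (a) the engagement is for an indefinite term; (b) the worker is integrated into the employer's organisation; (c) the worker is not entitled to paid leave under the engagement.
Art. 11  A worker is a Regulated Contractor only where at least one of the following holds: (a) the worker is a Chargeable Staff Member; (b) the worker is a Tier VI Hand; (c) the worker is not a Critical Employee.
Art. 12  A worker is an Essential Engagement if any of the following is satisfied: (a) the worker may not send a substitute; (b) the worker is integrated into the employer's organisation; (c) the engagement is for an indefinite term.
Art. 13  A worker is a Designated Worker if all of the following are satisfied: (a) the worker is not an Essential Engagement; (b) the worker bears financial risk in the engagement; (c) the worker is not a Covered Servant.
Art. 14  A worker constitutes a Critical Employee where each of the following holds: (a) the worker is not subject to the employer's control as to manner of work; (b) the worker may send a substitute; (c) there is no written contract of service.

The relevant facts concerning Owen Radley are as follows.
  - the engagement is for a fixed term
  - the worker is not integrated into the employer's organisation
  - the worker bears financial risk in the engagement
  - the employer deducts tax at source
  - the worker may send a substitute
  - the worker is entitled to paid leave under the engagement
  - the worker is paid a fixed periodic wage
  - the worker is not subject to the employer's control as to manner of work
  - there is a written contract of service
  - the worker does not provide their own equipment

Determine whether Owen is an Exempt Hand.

Yes

article 2 — Eligible Contractor: [the worker is paid a fixed periodic wage? yes] OR [the employer deducts tax at source? yes] OR [the engagement is for an indefinite term? no] → satisfied.
article 9 — Designated Staff Member: [the worker does not provide their own equipment? yes] OR [the worker bears no financial risk in the engagement? no] OR [the engagement is for an indefinite term? no] → satisfied.
article 1 — Class-C Worker: [Designated Staff Member (article 9)? yes] AND [there is a written contract of service? yes] → satisfied.
article 6 — Tier VI Worker: [Eligible Contractor (article 2)? yes] AND [Class-C Worker (article 1)? yes] → satisfied.
article 10 — Chargeable Staff Member: [the engagement is for an indefinite term? no] OR [the worker is integrated into the employer's organisation? no] OR [the worker is not entitled to paid leave under the engagement? no] → not satisfied.
article 3 — Tier VI Hand: [the worker provides their own equipment? no] AND [the engagement is for a fixed term? yes] → not satisfied.
article 14 — Critical Employee: [the worker is not subject to the employer's control as to manner of work? yes] AND [the worker may send a substitute? yes] AND [there is no written contract of service? no] → not satisfied.
article 11 — Regulated Contractor: [Chargeable Staff Member (article 10)? no] OR [Tier VI Hand (article 3)? no] OR [not a Critical Employee (article 14)? yes] → satisfied.
article 12 — Essential Engagement: [the worker may not send a substitute? no] OR [the worker is integrated into the employer's organisation? no] OR [the engagement is for an indefinite term? no] → not satisfied.
article 8 — Covered Servant: the worker is not paid a fixed periodic wage? no; the worker is entitled to paid leave under the engagement? yes; there is no written contract of service? no — 1 of 3 hold (need ≥2) → not satisfied.
article 13 — Designated Worker: [not an Essential Engagement (article 12)? yes] AND [the worker bears financial risk in the engagement? yes] AND [not a Covered Servant (article 8)? yes] → satisfied.
article 5 — Exempt Hand: [Tier VI Worker (article 6)? yes] AND [Regulated Contractor (article 11)? yes] AND [Designated Worker (article 13)? yes] → satisfied.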